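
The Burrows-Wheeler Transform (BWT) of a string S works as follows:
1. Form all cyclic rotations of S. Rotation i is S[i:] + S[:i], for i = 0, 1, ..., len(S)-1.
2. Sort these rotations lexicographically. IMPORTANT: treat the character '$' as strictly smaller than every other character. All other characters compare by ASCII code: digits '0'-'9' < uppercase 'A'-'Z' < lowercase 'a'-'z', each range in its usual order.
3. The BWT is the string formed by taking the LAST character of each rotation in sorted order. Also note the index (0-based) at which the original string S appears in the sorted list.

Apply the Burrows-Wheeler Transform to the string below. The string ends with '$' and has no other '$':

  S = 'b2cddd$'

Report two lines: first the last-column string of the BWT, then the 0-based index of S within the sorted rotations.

Answer: db$2ddc
2

Derivation:
All 7 rotations (rotation i = S[i:]+S[:i]):
  rot[0] = b2cddd$
  rot[1] = 2cddd$b
  rot[2] = cddd$b2
  rot[3] = ddd$b2c
  rot[4] = dd$b2cd
  rot[5] = d$b2cdd
  rot[6] = $b2cddd
Sorted (with $ < everything):
  sorted[0] = $b2cddd  (last char: 'd')
  sorted[1] = 2cddd$b  (last char: 'b')
  sorted[2] = b2cddd$  (last char: '$')
  sorted[3] = cddd$b2  (last char: '2')
  sorted[4] = d$b2cdd  (last char: 'd')
  sorted[5] = dd$b2cd  (last char: 'd')
  sorted[6] = ddd$b2c  (last char: 'c')
Last column: db$2ddc
Original string S is at sorted index 2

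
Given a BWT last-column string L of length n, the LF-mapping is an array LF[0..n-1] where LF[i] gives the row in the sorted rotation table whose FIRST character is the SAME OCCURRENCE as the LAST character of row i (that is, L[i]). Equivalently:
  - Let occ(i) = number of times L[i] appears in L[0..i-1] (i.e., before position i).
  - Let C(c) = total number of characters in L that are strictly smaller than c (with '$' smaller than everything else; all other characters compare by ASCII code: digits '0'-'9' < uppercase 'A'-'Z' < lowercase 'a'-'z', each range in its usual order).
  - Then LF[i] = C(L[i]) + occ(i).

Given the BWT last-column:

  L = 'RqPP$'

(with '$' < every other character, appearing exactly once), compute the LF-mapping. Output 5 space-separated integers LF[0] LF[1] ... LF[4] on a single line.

Char counts: '$':1, 'P':2, 'R':1, 'q':1
C (first-col start): C('$')=0, C('P')=1, C('R')=3, C('q')=4
L[0]='R': occ=0, LF[0]=C('R')+0=3+0=3
L[1]='q': occ=0, LF[1]=C('q')+0=4+0=4
L[2]='P': occ=0, LF[2]=C('P')+0=1+0=1
L[3]='P': occ=1, LF[3]=C('P')+1=1+1=2
L[4]='$': occ=0, LF[4]=C('$')+0=0+0=0

Answer: 3 4 1 2 0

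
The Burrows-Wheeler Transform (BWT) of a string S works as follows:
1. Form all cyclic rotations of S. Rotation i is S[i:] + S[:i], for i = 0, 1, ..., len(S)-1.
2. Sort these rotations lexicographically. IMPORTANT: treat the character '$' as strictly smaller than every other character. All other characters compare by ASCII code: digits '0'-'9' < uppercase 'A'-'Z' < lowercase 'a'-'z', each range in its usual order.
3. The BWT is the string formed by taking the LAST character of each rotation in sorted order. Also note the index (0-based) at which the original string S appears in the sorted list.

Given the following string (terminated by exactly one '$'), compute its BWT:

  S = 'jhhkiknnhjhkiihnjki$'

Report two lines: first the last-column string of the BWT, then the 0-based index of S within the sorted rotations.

All 20 rotations (rotation i = S[i:]+S[:i]):
  rot[0] = jhhkiknnhjhkiihnjki$
  rot[1] = hhkiknnhjhkiihnjki$j
  rot[2] = hkiknnhjhkiihnjki$jh
  rot[3] = kiknnhjhkiihnjki$jhh
  rot[4] = iknnhjhkiihnjki$jhhk
  rot[5] = knnhjhkiihnjki$jhhki
  rot[6] = nnhjhkiihnjki$jhhkik
  rot[7] = nhjhkiihnjki$jhhkikn
  rot[8] = hjhkiihnjki$jhhkiknn
  rot[9] = jhkiihnjki$jhhkiknnh
  rot[10] = hkiihnjki$jhhkiknnhj
  rot[11] = kiihnjki$jhhkiknnhjh
  rot[12] = iihnjki$jhhkiknnhjhk
  rot[13] = ihnjki$jhhkiknnhjhki
  rot[14] = hnjki$jhhkiknnhjhkii
  rot[15] = njki$jhhkiknnhjhkiih
  rot[16] = jki$jhhkiknnhjhkiihn
  rot[17] = ki$jhhkiknnhjhkiihnj
  rot[18] = i$jhhkiknnhjhkiihnjk
  rot[19] = $jhhkiknnhjhkiihnjki
Sorted (with $ < everything):
  sorted[0] = $jhhkiknnhjhkiihnjki  (last char: 'i')
  sorted[1] = hhkiknnhjhkiihnjki$j  (last char: 'j')
  sorted[2] = hjhkiihnjki$jhhkiknn  (last char: 'n')
  sorted[3] = hkiihnjki$jhhkiknnhj  (last char: 'j')
  sorted[4] = hkiknnhjhkiihnjki$jh  (last char: 'h')
  sorted[5] = hnjki$jhhkiknnhjhkii  (last char: 'i')
  sorted[6] = i$jhhkiknnhjhkiihnjk  (last char: 'k')
  sorted[7] = ihnjki$jhhkiknnhjhki  (last char: 'i')
  sorted[8] = iihnjki$jhhkiknnhjhk  (last char: 'k')
  sorted[9] = iknnhjhkiihnjki$jhhk  (last char: 'k')
  sorted[10] = jhhkiknnhjhkiihnjki$  (last char: '$')
  sorted[11] = jhkiihnjki$jhhkiknnh  (last char: 'h')
  sorted[12] = jki$jhhkiknnhjhkiihn  (last char: 'n')
  sorted[13] = ki$jhhkiknnhjhkiihnj  (last char: 'j')
  sorted[14] = kiihnjki$jhhkiknnhjh  (last char: 'h')
  sorted[15] = kiknnhjhkiihnjki$jhh  (last char: 'h')
  sorted[16] = knnhjhkiihnjki$jhhki  (last char: 'i')
  sorted[17] = nhjhkiihnjki$jhhkikn  (last char: 'n')
  sorted[18] = njki$jhhkiknnhjhkiih  (last char: 'h')
  sorted[19] = nnhjhkiihnjki$jhhkik  (last char: 'k')
Last column: ijnjhikikk$hnjhhinhk
Original string S is at sorted index 10

Answer: ijnjhikikk$hnjhhinhk
10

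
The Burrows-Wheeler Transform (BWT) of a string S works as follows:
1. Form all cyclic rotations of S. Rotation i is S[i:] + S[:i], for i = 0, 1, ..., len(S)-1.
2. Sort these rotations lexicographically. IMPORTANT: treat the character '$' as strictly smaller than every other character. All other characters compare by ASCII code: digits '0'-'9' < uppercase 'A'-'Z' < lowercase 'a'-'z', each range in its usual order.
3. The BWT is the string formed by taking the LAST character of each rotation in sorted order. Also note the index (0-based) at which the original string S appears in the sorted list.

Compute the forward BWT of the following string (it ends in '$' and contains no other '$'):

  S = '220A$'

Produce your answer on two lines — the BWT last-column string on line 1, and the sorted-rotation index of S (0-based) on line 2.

All 5 rotations (rotation i = S[i:]+S[:i]):
  rot[0] = 220A$
  rot[1] = 20A$2
  rot[2] = 0A$22
  rot[3] = A$220
  rot[4] = $220A
Sorted (with $ < everything):
  sorted[0] = $220A  (last char: 'A')
  sorted[1] = 0A$22  (last char: '2')
  sorted[2] = 20A$2  (last char: '2')
  sorted[3] = 220A$  (last char: '$')
  sorted[4] = A$220  (last char: '0')
Last column: A22$0
Original string S is at sorted index 3

Answer: A22$0
3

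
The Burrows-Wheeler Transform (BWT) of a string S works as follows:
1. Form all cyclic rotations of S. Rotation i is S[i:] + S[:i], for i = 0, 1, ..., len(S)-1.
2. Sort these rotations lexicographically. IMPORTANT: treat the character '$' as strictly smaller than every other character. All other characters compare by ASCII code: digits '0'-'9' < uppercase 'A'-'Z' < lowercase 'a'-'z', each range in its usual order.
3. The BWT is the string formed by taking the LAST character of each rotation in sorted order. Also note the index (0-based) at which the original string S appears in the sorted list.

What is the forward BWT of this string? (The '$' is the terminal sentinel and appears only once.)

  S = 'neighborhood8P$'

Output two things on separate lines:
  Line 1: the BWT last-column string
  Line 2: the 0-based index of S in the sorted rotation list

Answer: Pd8honigre$ohbo
10

Derivation:
All 15 rotations (rotation i = S[i:]+S[:i]):
  rot[0] = neighborhood8P$
  rot[1] = eighborhood8P$n
  rot[2] = ighborhood8P$ne
  rot[3] = ghborhood8P$nei
  rot[4] = hborhood8P$neig
  rot[5] = borhood8P$neigh
  rot[6] = orhood8P$neighb
  rot[7] = rhood8P$neighbo
  rot[8] = hood8P$neighbor
  rot[9] = ood8P$neighborh
  rot[10] = od8P$neighborho
  rot[11] = d8P$neighborhoo
  rot[12] = 8P$neighborhood
  rot[13] = P$neighborhood8
  rot[14] = $neighborhood8P
Sorted (with $ < everything):
  sorted[0] = $neighborhood8P  (last char: 'P')
  sorted[1] = 8P$neighborhood  (last char: 'd')
  sorted[2] = P$neighborhood8  (last char: '8')
  sorted[3] = borhood8P$neigh  (last char: 'h')
  sorted[4] = d8P$neighborhoo  (last char: 'o')
  sorted[5] = eighborhood8P$n  (last char: 'n')
  sorted[6] = ghborhood8P$nei  (last char: 'i')
  sorted[7] = hborhood8P$neig  (last char: 'g')
  sorted[8] = hood8P$neighbor  (last char: 'r')
  sorted[9] = ighborhood8P$ne  (last char: 'e')
  sorted[10] = neighborhood8P$  (last char: '$')
  sorted[11] = od8P$neighborho  (last char: 'o')
  sorted[12] = ood8P$neighborh  (last char: 'h')
  sorted[13] = orhood8P$neighb  (last char: 'b')
  sorted[14] = rhood8P$neighbo  (last char: 'o')
Last column: Pd8honigre$ohbo
Original string S is at sorted index 10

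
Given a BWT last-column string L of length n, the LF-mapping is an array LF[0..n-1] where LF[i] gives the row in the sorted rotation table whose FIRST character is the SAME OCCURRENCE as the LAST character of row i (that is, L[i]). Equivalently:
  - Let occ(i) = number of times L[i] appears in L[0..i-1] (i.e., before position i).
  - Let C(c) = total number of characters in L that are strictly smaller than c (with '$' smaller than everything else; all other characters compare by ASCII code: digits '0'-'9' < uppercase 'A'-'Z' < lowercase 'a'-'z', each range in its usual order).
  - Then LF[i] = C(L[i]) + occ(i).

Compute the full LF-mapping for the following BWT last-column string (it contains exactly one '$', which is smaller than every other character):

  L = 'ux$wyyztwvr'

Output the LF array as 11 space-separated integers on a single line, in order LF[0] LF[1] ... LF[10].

Answer: 3 7 0 5 8 9 10 2 6 4 1

Derivation:
Char counts: '$':1, 'r':1, 't':1, 'u':1, 'v':1, 'w':2, 'x':1, 'y':2, 'z':1
C (first-col start): C('$')=0, C('r')=1, C('t')=2, C('u')=3, C('v')=4, C('w')=5, C('x')=7, C('y')=8, C('z')=10
L[0]='u': occ=0, LF[0]=C('u')+0=3+0=3
L[1]='x': occ=0, LF[1]=C('x')+0=7+0=7
L[2]='$': occ=0, LF[2]=C('$')+0=0+0=0
L[3]='w': occ=0, LF[3]=C('w')+0=5+0=5
L[4]='y': occ=0, LF[4]=C('y')+0=8+0=8
L[5]='y': occ=1, LF[5]=C('y')+1=8+1=9
L[6]='z': occ=0, LF[6]=C('z')+0=10+0=10
L[7]='t': occ=0, LF[7]=C('t')+0=2+0=2
L[8]='w': occ=1, LF[8]=C('w')+1=5+1=6
L[9]='v': occ=0, LF[9]=C('v')+0=4+0=4
L[10]='r': occ=0, LF[10]=C('r')+0=1+0=1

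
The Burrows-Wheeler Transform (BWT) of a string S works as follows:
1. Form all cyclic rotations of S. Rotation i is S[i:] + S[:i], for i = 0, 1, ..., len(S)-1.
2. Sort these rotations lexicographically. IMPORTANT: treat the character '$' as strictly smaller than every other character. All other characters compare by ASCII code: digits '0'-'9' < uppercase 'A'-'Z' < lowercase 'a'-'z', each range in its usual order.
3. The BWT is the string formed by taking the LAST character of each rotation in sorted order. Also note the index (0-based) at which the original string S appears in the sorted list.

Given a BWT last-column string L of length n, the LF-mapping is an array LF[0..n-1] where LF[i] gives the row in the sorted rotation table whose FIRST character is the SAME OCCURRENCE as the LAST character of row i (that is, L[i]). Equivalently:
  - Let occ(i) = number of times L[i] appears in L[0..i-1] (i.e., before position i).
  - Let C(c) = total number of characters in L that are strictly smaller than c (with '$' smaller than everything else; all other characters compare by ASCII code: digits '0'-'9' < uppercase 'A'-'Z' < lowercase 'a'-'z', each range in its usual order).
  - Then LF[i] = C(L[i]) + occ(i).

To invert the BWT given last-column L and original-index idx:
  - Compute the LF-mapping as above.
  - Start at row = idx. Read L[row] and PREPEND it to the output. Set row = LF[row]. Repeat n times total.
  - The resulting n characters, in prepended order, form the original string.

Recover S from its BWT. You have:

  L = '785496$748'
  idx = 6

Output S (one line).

LF mapping: 5 7 3 1 9 4 0 6 2 8
Walk LF starting at row 6, prepending L[row]:
  step 1: row=6, L[6]='$', prepend. Next row=LF[6]=0
  step 2: row=0, L[0]='7', prepend. Next row=LF[0]=5
  step 3: row=5, L[5]='6', prepend. Next row=LF[5]=4
  step 4: row=4, L[4]='9', prepend. Next row=LF[4]=9
  step 5: row=9, L[9]='8', prepend. Next row=LF[9]=8
  step 6: row=8, L[8]='4', prepend. Next row=LF[8]=2
  step 7: row=2, L[2]='5', prepend. Next row=LF[2]=3
  step 8: row=3, L[3]='4', prepend. Next row=LF[3]=1
  step 9: row=1, L[1]='8', prepend. Next row=LF[1]=7
  step 10: row=7, L[7]='7', prepend. Next row=LF[7]=6
Reversed output: 784548967$

Answer: 784548967$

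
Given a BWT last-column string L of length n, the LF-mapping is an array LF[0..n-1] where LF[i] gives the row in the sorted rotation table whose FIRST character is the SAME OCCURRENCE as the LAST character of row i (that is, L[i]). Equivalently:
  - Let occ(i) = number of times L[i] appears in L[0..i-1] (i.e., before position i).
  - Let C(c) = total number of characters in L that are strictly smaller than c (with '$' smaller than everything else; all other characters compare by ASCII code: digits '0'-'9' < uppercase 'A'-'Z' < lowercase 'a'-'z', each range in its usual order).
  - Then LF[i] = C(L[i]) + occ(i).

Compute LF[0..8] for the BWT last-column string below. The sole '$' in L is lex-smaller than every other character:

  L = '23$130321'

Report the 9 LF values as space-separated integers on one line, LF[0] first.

Char counts: '$':1, '0':1, '1':2, '2':2, '3':3
C (first-col start): C('$')=0, C('0')=1, C('1')=2, C('2')=4, C('3')=6
L[0]='2': occ=0, LF[0]=C('2')+0=4+0=4
L[1]='3': occ=0, LF[1]=C('3')+0=6+0=6
L[2]='$': occ=0, LF[2]=C('$')+0=0+0=0
L[3]='1': occ=0, LF[3]=C('1')+0=2+0=2
L[4]='3': occ=1, LF[4]=C('3')+1=6+1=7
L[5]='0': occ=0, LF[5]=C('0')+0=1+0=1
L[6]='3': occ=2, LF[6]=C('3')+2=6+2=8
L[7]='2': occ=1, LF[7]=C('2')+1=4+1=5
L[8]='1': occ=1, LF[8]=C('1')+1=2+1=3

Answer: 4 6 0 2 7 1 8 5 3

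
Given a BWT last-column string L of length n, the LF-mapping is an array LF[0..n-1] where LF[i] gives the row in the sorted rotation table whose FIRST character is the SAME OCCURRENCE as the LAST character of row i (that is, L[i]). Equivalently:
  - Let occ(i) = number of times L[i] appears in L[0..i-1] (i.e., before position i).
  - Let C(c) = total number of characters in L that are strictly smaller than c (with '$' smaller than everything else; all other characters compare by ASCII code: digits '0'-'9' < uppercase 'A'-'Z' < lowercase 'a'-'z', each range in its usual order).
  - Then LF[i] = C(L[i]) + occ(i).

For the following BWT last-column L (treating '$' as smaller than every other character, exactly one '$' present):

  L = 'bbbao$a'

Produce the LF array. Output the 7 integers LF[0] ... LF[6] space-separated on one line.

Answer: 3 4 5 1 6 0 2

Derivation:
Char counts: '$':1, 'a':2, 'b':3, 'o':1
C (first-col start): C('$')=0, C('a')=1, C('b')=3, C('o')=6
L[0]='b': occ=0, LF[0]=C('b')+0=3+0=3
L[1]='b': occ=1, LF[1]=C('b')+1=3+1=4
L[2]='b': occ=2, LF[2]=C('b')+2=3+2=5
L[3]='a': occ=0, LF[3]=C('a')+0=1+0=1
L[4]='o': occ=0, LF[4]=C('o')+0=6+0=6
L[5]='$': occ=0, LF[5]=C('$')+0=0+0=0
L[6]='a': occ=1, LF[6]=C('a')+1=1+1=2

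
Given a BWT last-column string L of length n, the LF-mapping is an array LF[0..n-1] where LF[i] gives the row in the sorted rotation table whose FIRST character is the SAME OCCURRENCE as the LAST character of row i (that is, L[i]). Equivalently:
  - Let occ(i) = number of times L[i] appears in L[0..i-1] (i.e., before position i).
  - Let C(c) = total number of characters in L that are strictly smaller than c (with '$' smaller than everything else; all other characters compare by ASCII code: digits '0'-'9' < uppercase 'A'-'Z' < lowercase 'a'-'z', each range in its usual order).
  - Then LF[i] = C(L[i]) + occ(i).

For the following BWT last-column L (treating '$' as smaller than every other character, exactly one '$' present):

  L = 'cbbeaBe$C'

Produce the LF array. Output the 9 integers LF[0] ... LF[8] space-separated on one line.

Answer: 6 4 5 7 3 1 8 0 2

Derivation:
Char counts: '$':1, 'B':1, 'C':1, 'a':1, 'b':2, 'c':1, 'e':2
C (first-col start): C('$')=0, C('B')=1, C('C')=2, C('a')=3, C('b')=4, C('c')=6, C('e')=7
L[0]='c': occ=0, LF[0]=C('c')+0=6+0=6
L[1]='b': occ=0, LF[1]=C('b')+0=4+0=4
L[2]='b': occ=1, LF[2]=C('b')+1=4+1=5
L[3]='e': occ=0, LF[3]=C('e')+0=7+0=7
L[4]='a': occ=0, LF[4]=C('a')+0=3+0=3
L[5]='B': occ=0, LF[5]=C('B')+0=1+0=1
L[6]='e': occ=1, LF[6]=C('e')+1=7+1=8
L[7]='$': occ=0, LF[7]=C('$')+0=0+0=0
L[8]='C': occ=0, LF[8]=C('C')+0=2+0=2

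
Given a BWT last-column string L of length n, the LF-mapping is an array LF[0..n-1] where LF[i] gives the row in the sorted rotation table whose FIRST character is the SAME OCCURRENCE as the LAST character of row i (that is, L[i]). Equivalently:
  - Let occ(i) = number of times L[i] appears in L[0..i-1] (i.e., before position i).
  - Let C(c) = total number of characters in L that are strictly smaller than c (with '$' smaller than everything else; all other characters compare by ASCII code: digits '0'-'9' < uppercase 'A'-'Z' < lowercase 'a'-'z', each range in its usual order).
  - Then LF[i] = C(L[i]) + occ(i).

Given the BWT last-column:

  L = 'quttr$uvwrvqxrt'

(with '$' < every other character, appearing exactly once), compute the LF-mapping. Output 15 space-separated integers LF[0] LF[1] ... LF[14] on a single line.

Char counts: '$':1, 'q':2, 'r':3, 't':3, 'u':2, 'v':2, 'w':1, 'x':1
C (first-col start): C('$')=0, C('q')=1, C('r')=3, C('t')=6, C('u')=9, C('v')=11, C('w')=13, C('x')=14
L[0]='q': occ=0, LF[0]=C('q')+0=1+0=1
L[1]='u': occ=0, LF[1]=C('u')+0=9+0=9
L[2]='t': occ=0, LF[2]=C('t')+0=6+0=6
L[3]='t': occ=1, LF[3]=C('t')+1=6+1=7
L[4]='r': occ=0, LF[4]=C('r')+0=3+0=3
L[5]='$': occ=0, LF[5]=C('$')+0=0+0=0
L[6]='u': occ=1, LF[6]=C('u')+1=9+1=10
L[7]='v': occ=0, LF[7]=C('v')+0=11+0=11
L[8]='w': occ=0, LF[8]=C('w')+0=13+0=13
L[9]='r': occ=1, LF[9]=C('r')+1=3+1=4
L[10]='v': occ=1, LF[10]=C('v')+1=11+1=12
L[11]='q': occ=1, LF[11]=C('q')+1=1+1=2
L[12]='x': occ=0, LF[12]=C('x')+0=14+0=14
L[13]='r': occ=2, LF[13]=C('r')+2=3+2=5
L[14]='t': occ=2, LF[14]=C('t')+2=6+2=8

Answer: 1 9 6 7 3 0 10 11 13 4 12 2 14 5 8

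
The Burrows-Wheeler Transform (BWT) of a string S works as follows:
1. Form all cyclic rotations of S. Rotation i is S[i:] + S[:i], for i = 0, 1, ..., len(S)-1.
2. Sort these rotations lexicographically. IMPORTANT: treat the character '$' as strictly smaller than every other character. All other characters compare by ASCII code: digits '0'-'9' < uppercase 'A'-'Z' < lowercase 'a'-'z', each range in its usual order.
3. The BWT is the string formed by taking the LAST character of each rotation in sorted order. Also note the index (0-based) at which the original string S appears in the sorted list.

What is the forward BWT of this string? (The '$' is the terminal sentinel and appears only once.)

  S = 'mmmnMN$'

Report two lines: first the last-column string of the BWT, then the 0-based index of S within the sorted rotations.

All 7 rotations (rotation i = S[i:]+S[:i]):
  rot[0] = mmmnMN$
  rot[1] = mmnMN$m
  rot[2] = mnMN$mm
  rot[3] = nMN$mmm
  rot[4] = MN$mmmn
  rot[5] = N$mmmnM
  rot[6] = $mmmnMN
Sorted (with $ < everything):
  sorted[0] = $mmmnMN  (last char: 'N')
  sorted[1] = MN$mmmn  (last char: 'n')
  sorted[2] = N$mmmnM  (last char: 'M')
  sorted[3] = mmmnMN$  (last char: '$')
  sorted[4] = mmnMN$m  (last char: 'm')
  sorted[5] = mnMN$mm  (last char: 'm')
  sorted[6] = nMN$mmm  (last char: 'm')
Last column: NnM$mmm
Original string S is at sorted index 3

Answer: NnM$mmm
3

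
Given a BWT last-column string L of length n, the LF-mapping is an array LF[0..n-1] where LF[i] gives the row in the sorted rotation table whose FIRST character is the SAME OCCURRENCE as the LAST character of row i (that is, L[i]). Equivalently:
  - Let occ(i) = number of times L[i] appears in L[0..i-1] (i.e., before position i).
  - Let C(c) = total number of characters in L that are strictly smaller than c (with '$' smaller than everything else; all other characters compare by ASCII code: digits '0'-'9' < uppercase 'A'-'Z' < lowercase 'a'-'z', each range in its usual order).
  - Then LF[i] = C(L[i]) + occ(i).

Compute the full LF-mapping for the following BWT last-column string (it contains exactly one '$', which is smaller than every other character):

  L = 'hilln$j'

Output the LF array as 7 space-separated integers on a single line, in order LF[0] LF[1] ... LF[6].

Answer: 1 2 4 5 6 0 3

Derivation:
Char counts: '$':1, 'h':1, 'i':1, 'j':1, 'l':2, 'n':1
C (first-col start): C('$')=0, C('h')=1, C('i')=2, C('j')=3, C('l')=4, C('n')=6
L[0]='h': occ=0, LF[0]=C('h')+0=1+0=1
L[1]='i': occ=0, LF[1]=C('i')+0=2+0=2
L[2]='l': occ=0, LF[2]=C('l')+0=4+0=4
L[3]='l': occ=1, LF[3]=C('l')+1=4+1=5
L[4]='n': occ=0, LF[4]=C('n')+0=6+0=6
L[5]='$': occ=0, LF[5]=C('$')+0=0+0=0
L[6]='j': occ=0, LF[6]=C('j')+0=3+0=3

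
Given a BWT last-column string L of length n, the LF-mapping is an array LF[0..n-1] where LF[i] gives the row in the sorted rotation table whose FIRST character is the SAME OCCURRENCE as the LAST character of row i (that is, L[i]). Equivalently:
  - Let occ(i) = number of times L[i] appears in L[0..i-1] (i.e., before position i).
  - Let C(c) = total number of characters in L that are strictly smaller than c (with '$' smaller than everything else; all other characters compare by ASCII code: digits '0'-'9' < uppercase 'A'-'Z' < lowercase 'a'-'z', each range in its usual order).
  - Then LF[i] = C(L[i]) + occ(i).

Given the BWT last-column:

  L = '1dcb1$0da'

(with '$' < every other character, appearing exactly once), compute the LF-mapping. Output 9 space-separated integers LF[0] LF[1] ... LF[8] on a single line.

Answer: 2 7 6 5 3 0 1 8 4

Derivation:
Char counts: '$':1, '0':1, '1':2, 'a':1, 'b':1, 'c':1, 'd':2
C (first-col start): C('$')=0, C('0')=1, C('1')=2, C('a')=4, C('b')=5, C('c')=6, C('d')=7
L[0]='1': occ=0, LF[0]=C('1')+0=2+0=2
L[1]='d': occ=0, LF[1]=C('d')+0=7+0=7
L[2]='c': occ=0, LF[2]=C('c')+0=6+0=6
L[3]='b': occ=0, LF[3]=C('b')+0=5+0=5
L[4]='1': occ=1, LF[4]=C('1')+1=2+1=3
L[5]='$': occ=0, LF[5]=C('$')+0=0+0=0
L[6]='0': occ=0, LF[6]=C('0')+0=1+0=1
L[7]='d': occ=1, LF[7]=C('d')+1=7+1=8
L[8]='a': occ=0, LF[8]=C('a')+0=4+0=4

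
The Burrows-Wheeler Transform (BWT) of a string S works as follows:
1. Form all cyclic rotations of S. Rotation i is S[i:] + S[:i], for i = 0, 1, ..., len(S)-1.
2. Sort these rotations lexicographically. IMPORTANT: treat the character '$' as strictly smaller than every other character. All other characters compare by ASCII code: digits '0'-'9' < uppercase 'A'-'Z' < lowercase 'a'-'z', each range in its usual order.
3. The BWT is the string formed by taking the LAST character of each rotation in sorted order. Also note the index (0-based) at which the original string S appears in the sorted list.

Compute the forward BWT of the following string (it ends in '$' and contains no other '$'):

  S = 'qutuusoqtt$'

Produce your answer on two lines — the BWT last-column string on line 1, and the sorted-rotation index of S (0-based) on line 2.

Answer: tso$utquuqt
3

Derivation:
All 11 rotations (rotation i = S[i:]+S[:i]):
  rot[0] = qutuusoqtt$
  rot[1] = utuusoqtt$q
  rot[2] = tuusoqtt$qu
  rot[3] = uusoqtt$qut
  rot[4] = usoqtt$qutu
  rot[5] = soqtt$qutuu
  rot[6] = oqtt$qutuus
  rot[7] = qtt$qutuuso
  rot[8] = tt$qutuusoq
  rot[9] = t$qutuusoqt
  rot[10] = $qutuusoqtt
Sorted (with $ < everything):
  sorted[0] = $qutuusoqtt  (last char: 't')
  sorted[1] = oqtt$qutuus  (last char: 's')
  sorted[2] = qtt$qutuuso  (last char: 'o')
  sorted[3] = qutuusoqtt$  (last char: '$')
  sorted[4] = soqtt$qutuu  (last char: 'u')
  sorted[5] = t$qutuusoqt  (last char: 't')
  sorted[6] = tt$qutuusoq  (last char: 'q')
  sorted[7] = tuusoqtt$qu  (last char: 'u')
  sorted[8] = usoqtt$qutu  (last char: 'u')
  sorted[9] = utuusoqtt$q  (last char: 'q')
  sorted[10] = uusoqtt$qut  (last char: 't')
Last column: tso$utquuqt
Original string S is at sorted index 3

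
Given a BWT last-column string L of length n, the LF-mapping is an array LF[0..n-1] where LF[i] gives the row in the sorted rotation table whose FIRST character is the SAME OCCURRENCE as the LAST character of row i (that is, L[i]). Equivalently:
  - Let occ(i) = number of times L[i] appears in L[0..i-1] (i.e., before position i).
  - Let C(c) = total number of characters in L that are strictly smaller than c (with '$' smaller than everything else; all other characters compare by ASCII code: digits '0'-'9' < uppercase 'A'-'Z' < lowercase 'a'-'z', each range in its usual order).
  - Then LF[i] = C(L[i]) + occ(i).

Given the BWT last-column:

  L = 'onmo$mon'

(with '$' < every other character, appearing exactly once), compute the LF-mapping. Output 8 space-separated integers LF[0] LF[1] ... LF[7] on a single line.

Answer: 5 3 1 6 0 2 7 4

Derivation:
Char counts: '$':1, 'm':2, 'n':2, 'o':3
C (first-col start): C('$')=0, C('m')=1, C('n')=3, C('o')=5
L[0]='o': occ=0, LF[0]=C('o')+0=5+0=5
L[1]='n': occ=0, LF[1]=C('n')+0=3+0=3
L[2]='m': occ=0, LF[2]=C('m')+0=1+0=1
L[3]='o': occ=1, LF[3]=C('o')+1=5+1=6
L[4]='$': occ=0, LF[4]=C('$')+0=0+0=0
L[5]='m': occ=1, LF[5]=C('m')+1=1+1=2
L[6]='o': occ=2, LF[6]=C('o')+2=5+2=7
L[7]='n': occ=1, LF[7]=C('n')+1=3+1=4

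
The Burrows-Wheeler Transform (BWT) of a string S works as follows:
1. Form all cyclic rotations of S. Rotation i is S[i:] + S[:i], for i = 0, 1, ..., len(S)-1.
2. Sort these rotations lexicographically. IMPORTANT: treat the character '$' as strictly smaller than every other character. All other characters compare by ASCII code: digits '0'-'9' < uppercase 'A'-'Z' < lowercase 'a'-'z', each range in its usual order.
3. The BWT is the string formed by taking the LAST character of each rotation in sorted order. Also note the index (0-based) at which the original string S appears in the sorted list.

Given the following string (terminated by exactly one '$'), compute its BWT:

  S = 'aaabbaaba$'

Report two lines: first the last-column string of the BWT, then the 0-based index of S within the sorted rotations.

All 10 rotations (rotation i = S[i:]+S[:i]):
  rot[0] = aaabbaaba$
  rot[1] = aabbaaba$a
  rot[2] = abbaaba$aa
  rot[3] = bbaaba$aaa
  rot[4] = baaba$aaab
  rot[5] = aaba$aaabb
  rot[6] = aba$aaabba
  rot[7] = ba$aaabbaa
  rot[8] = a$aaabbaab
  rot[9] = $aaabbaaba
Sorted (with $ < everything):
  sorted[0] = $aaabbaaba  (last char: 'a')
  sorted[1] = a$aaabbaab  (last char: 'b')
  sorted[2] = aaabbaaba$  (last char: '$')
  sorted[3] = aaba$aaabb  (last char: 'b')
  sorted[4] = aabbaaba$a  (last char: 'a')
  sorted[5] = aba$aaabba  (last char: 'a')
  sorted[6] = abbaaba$aa  (last char: 'a')
  sorted[7] = ba$aaabbaa  (last char: 'a')
  sorted[8] = baaba$aaab  (last char: 'b')
  sorted[9] = bbaaba$aaa  (last char: 'a')
Last column: ab$baaaaba
Original string S is at sorted index 2

Answer: ab$baaaaba
2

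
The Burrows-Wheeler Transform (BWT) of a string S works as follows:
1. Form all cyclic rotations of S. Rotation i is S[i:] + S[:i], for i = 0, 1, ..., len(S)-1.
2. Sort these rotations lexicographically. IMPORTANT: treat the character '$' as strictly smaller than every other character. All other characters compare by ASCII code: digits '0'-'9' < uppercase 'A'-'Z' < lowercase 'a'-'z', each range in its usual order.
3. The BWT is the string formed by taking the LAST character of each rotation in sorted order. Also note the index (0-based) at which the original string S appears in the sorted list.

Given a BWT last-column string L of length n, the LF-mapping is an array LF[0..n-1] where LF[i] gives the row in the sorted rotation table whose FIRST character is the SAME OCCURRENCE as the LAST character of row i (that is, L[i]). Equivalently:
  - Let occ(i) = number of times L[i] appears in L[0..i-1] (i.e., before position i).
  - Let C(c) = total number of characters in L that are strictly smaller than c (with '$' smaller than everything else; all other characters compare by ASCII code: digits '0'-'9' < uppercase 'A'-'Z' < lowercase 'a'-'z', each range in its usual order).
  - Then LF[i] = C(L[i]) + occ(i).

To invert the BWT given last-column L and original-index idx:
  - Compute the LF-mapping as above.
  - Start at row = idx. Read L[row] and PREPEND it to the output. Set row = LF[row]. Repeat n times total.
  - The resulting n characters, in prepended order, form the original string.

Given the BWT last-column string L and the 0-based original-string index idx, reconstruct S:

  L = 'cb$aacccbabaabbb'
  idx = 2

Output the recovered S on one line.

LF mapping: 12 6 0 1 2 13 14 15 7 3 8 4 5 9 10 11
Walk LF starting at row 2, prepending L[row]:
  step 1: row=2, L[2]='$', prepend. Next row=LF[2]=0
  step 2: row=0, L[0]='c', prepend. Next row=LF[0]=12
  step 3: row=12, L[12]='a', prepend. Next row=LF[12]=5
  step 4: row=5, L[5]='c', prepend. Next row=LF[5]=13
  step 5: row=13, L[13]='b', prepend. Next row=LF[13]=9
  step 6: row=9, L[9]='a', prepend. Next row=LF[9]=3
  step 7: row=3, L[3]='a', prepend. Next row=LF[3]=1
  step 8: row=1, L[1]='b', prepend. Next row=LF[1]=6
  step 9: row=6, L[6]='c', prepend. Next row=LF[6]=14
  step 10: row=14, L[14]='b', prepend. Next row=LF[14]=10
  step 11: row=10, L[10]='b', prepend. Next row=LF[10]=8
  step 12: row=8, L[8]='b', prepend. Next row=LF[8]=7
  step 13: row=7, L[7]='c', prepend. Next row=LF[7]=15
  step 14: row=15, L[15]='b', prepend. Next row=LF[15]=11
  step 15: row=11, L[11]='a', prepend. Next row=LF[11]=4
  step 16: row=4, L[4]='a', prepend. Next row=LF[4]=2
Reversed output: aabcbbbcbaabcac$

Answer: aabcbbbcbaabcac$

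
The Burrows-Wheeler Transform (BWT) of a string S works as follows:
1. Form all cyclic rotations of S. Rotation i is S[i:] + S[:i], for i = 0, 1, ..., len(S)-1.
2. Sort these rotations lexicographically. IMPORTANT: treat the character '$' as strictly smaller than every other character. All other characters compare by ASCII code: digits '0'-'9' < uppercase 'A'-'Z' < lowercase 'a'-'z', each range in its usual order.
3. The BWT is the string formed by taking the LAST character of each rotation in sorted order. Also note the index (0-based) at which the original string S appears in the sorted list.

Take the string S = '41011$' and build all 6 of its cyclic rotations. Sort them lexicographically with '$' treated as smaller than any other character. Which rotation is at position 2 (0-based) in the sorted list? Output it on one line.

Answer: 1$4101

Derivation:
All 6 rotations (rotation i = S[i:]+S[:i]):
  rot[0] = 41011$
  rot[1] = 1011$4
  rot[2] = 011$41
  rot[3] = 11$410
  rot[4] = 1$4101
  rot[5] = $41011
Sorted (with $ < everything):
  sorted[0] = $41011
  sorted[1] = 011$41
  sorted[2] = 1$4101
  sorted[3] = 1011$4
  sorted[4] = 11$410
  sorted[5] = 41011$
sorted[2] = 1$4101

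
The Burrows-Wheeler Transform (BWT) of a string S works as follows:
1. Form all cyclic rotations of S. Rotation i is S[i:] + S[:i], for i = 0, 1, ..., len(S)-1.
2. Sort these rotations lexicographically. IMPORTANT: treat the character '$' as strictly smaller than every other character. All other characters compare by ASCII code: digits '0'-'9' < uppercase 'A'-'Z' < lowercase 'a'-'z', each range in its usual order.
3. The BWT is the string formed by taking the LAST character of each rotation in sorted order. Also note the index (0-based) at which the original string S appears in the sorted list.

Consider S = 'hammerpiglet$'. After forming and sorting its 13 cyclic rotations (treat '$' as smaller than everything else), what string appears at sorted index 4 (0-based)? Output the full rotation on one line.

All 13 rotations (rotation i = S[i:]+S[:i]):
  rot[0] = hammerpiglet$
  rot[1] = ammerpiglet$h
  rot[2] = mmerpiglet$ha
  rot[3] = merpiglet$ham
  rot[4] = erpiglet$hamm
  rot[5] = rpiglet$hamme
  rot[6] = piglet$hammer
  rot[7] = iglet$hammerp
  rot[8] = glet$hammerpi
  rot[9] = let$hammerpig
  rot[10] = et$hammerpigl
  rot[11] = t$hammerpigle
  rot[12] = $hammerpiglet
Sorted (with $ < everything):
  sorted[0] = $hammerpiglet
  sorted[1] = ammerpiglet$h
  sorted[2] = erpiglet$hamm
  sorted[3] = et$hammerpigl
  sorted[4] = glet$hammerpi
  sorted[5] = hammerpiglet$
  sorted[6] = iglet$hammerp
  sorted[7] = let$hammerpig
  sorted[8] = merpiglet$ham
  sorted[9] = mmerpiglet$ha
  sorted[10] = piglet$hammer
  sorted[11] = rpiglet$hamme
  sorted[12] = t$hammerpigle
sorted[4] = glet$hammerpi

Answer: glet$hammerpi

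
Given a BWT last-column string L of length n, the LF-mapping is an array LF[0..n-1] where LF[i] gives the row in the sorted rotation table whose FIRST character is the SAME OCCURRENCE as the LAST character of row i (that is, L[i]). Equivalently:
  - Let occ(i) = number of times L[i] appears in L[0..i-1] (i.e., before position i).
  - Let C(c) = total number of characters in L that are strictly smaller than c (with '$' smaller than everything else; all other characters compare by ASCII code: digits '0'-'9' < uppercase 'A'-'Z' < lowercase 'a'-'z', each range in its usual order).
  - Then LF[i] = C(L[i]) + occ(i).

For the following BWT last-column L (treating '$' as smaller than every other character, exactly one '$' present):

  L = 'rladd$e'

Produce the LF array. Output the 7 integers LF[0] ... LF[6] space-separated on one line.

Char counts: '$':1, 'a':1, 'd':2, 'e':1, 'l':1, 'r':1
C (first-col start): C('$')=0, C('a')=1, C('d')=2, C('e')=4, C('l')=5, C('r')=6
L[0]='r': occ=0, LF[0]=C('r')+0=6+0=6
L[1]='l': occ=0, LF[1]=C('l')+0=5+0=5
L[2]='a': occ=0, LF[2]=C('a')+0=1+0=1
L[3]='d': occ=0, LF[3]=C('d')+0=2+0=2
L[4]='d': occ=1, LF[4]=C('d')+1=2+1=3
L[5]='$': occ=0, LF[5]=C('$')+0=0+0=0
L[6]='e': occ=0, LF[6]=C('e')+0=4+0=4

Answer: 6 5 1 2 3 0 4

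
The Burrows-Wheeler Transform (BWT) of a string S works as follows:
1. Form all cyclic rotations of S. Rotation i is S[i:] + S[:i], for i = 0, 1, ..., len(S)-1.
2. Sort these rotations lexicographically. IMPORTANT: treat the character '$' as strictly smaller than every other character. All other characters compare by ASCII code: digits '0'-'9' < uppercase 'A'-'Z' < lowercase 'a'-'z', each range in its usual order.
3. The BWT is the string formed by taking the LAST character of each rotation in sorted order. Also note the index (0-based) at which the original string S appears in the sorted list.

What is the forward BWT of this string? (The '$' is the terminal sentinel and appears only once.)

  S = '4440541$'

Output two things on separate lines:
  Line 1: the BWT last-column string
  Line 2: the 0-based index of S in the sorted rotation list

Answer: 144454$0
6

Derivation:
All 8 rotations (rotation i = S[i:]+S[:i]):
  rot[0] = 4440541$
  rot[1] = 440541$4
  rot[2] = 40541$44
  rot[3] = 0541$444
  rot[4] = 541$4440
  rot[5] = 41$44405
  rot[6] = 1$444054
  rot[7] = $4440541
Sorted (with $ < everything):
  sorted[0] = $4440541  (last char: '1')
  sorted[1] = 0541$444  (last char: '4')
  sorted[2] = 1$444054  (last char: '4')
  sorted[3] = 40541$44  (last char: '4')
  sorted[4] = 41$44405  (last char: '5')
  sorted[5] = 440541$4  (last char: '4')
  sorted[6] = 4440541$  (last char: '$')
  sorted[7] = 541$4440  (last char: '0')
Last column: 144454$0
Original string S is at sorted index 6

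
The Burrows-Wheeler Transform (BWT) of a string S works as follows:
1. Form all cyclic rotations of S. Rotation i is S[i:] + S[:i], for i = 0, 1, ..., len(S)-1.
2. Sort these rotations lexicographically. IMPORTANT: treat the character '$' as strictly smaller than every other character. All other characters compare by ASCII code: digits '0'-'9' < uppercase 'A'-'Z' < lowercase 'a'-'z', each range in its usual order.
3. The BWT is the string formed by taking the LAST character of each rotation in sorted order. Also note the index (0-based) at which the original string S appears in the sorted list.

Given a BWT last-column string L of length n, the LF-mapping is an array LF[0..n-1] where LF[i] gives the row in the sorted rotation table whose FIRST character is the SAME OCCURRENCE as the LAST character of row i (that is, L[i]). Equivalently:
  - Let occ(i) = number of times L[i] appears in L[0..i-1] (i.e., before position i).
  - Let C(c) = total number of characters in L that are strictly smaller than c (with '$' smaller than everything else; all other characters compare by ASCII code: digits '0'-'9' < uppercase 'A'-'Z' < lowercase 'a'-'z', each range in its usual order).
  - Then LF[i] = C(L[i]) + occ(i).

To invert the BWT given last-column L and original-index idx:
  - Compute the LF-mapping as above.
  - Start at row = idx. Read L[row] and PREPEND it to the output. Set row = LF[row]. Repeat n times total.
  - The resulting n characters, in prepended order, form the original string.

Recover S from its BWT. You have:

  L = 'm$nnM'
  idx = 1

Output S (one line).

Answer: Mnnm$

Derivation:
LF mapping: 2 0 3 4 1
Walk LF starting at row 1, prepending L[row]:
  step 1: row=1, L[1]='$', prepend. Next row=LF[1]=0
  step 2: row=0, L[0]='m', prepend. Next row=LF[0]=2
  step 3: row=2, L[2]='n', prepend. Next row=LF[2]=3
  step 4: row=3, L[3]='n', prepend. Next row=LF[3]=4
  step 5: row=4, L[4]='M', prepend. Next row=LF[4]=1
Reversed output: Mnnm$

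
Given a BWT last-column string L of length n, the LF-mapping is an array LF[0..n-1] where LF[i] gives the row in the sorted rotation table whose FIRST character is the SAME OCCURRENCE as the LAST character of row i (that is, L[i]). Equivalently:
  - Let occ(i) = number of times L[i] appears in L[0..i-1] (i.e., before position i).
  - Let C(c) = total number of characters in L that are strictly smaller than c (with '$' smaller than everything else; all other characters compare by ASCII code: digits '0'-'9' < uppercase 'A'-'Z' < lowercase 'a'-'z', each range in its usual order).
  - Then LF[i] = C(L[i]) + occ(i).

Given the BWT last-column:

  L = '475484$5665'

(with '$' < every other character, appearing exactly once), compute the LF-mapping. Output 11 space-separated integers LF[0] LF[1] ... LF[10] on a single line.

Char counts: '$':1, '4':3, '5':3, '6':2, '7':1, '8':1
C (first-col start): C('$')=0, C('4')=1, C('5')=4, C('6')=7, C('7')=9, C('8')=10
L[0]='4': occ=0, LF[0]=C('4')+0=1+0=1
L[1]='7': occ=0, LF[1]=C('7')+0=9+0=9
L[2]='5': occ=0, LF[2]=C('5')+0=4+0=4
L[3]='4': occ=1, LF[3]=C('4')+1=1+1=2
L[4]='8': occ=0, LF[4]=C('8')+0=10+0=10
L[5]='4': occ=2, LF[5]=C('4')+2=1+2=3
L[6]='$': occ=0, LF[6]=C('$')+0=0+0=0
L[7]='5': occ=1, LF[7]=C('5')+1=4+1=5
L[8]='6': occ=0, LF[8]=C('6')+0=7+0=7
L[9]='6': occ=1, LF[9]=C('6')+1=7+1=8
L[10]='5': occ=2, LF[10]=C('5')+2=4+2=6

Answer: 1 9 4 2 10 3 0 5 7 8 6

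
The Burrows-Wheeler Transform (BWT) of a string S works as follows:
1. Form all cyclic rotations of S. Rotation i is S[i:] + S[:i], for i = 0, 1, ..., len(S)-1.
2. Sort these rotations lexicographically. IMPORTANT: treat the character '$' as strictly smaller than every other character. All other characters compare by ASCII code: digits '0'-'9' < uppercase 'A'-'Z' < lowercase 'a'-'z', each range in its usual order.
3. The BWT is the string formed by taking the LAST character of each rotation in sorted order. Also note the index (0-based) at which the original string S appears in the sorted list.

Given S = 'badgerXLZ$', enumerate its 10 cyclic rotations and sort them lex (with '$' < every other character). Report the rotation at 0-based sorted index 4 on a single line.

All 10 rotations (rotation i = S[i:]+S[:i]):
  rot[0] = badgerXLZ$
  rot[1] = adgerXLZ$b
  rot[2] = dgerXLZ$ba
  rot[3] = gerXLZ$bad
  rot[4] = erXLZ$badg
  rot[5] = rXLZ$badge
  rot[6] = XLZ$badger
  rot[7] = LZ$badgerX
  rot[8] = Z$badgerXL
  rot[9] = $badgerXLZ
Sorted (with $ < everything):
  sorted[0] = $badgerXLZ
  sorted[1] = LZ$badgerX
  sorted[2] = XLZ$badger
  sorted[3] = Z$badgerXL
  sorted[4] = adgerXLZ$b
  sorted[5] = badgerXLZ$
  sorted[6] = dgerXLZ$ba
  sorted[7] = erXLZ$badg
  sorted[8] = gerXLZ$bad
  sorted[9] = rXLZ$badge
sorted[4] = adgerXLZ$b

Answer: adgerXLZ$b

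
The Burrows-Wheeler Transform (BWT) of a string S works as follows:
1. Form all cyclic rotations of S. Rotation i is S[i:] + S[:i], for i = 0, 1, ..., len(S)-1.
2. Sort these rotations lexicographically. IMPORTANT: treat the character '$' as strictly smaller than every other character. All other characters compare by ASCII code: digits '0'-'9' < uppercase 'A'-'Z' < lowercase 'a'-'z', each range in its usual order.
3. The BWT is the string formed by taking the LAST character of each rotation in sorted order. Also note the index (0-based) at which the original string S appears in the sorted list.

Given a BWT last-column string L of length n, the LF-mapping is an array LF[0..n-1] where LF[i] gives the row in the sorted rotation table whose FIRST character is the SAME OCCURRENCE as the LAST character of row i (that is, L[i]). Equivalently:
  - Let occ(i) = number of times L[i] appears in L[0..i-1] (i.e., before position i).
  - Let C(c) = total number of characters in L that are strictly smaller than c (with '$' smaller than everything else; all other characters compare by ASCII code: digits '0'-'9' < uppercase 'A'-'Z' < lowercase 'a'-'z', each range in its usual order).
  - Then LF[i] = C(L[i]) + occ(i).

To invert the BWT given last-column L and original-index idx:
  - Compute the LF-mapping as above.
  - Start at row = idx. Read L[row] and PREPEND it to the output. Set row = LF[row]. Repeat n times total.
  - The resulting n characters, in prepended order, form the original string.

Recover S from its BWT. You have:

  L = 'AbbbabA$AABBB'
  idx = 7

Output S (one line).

Answer: BbBbABbAaAbA$

Derivation:
LF mapping: 1 9 10 11 8 12 2 0 3 4 5 6 7
Walk LF starting at row 7, prepending L[row]:
  step 1: row=7, L[7]='$', prepend. Next row=LF[7]=0
  step 2: row=0, L[0]='A', prepend. Next row=LF[0]=1
  step 3: row=1, L[1]='b', prepend. Next row=LF[1]=9
  step 4: row=9, L[9]='A', prepend. Next row=LF[9]=4
  step 5: row=4, L[4]='a', prepend. Next row=LF[4]=8
  step 6: row=8, L[8]='A', prepend. Next row=LF[8]=3
  step 7: row=3, L[3]='b', prepend. Next row=LF[3]=11
  step 8: row=11, L[11]='B', prepend. Next row=LF[11]=6
  step 9: row=6, L[6]='A', prepend. Next row=LF[6]=2
  step 10: row=2, L[2]='b', prepend. Next row=LF[2]=10
  step 11: row=10, L[10]='B', prepend. Next row=LF[10]=5
  step 12: row=5, L[5]='b', prepend. Next row=LF[5]=12
  step 13: row=12, L[12]='B', prepend. Next row=LF[12]=7
Reversed output: BbBbABbAaAbA$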